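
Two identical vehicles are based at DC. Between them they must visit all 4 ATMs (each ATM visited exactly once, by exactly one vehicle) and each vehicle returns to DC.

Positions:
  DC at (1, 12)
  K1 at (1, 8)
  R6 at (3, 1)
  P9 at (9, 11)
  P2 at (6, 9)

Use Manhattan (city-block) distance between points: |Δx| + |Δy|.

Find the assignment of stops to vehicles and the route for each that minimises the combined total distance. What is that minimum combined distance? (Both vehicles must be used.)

46 — the smallest possible combined total.

Try each way of splitting the stops between the two vehicles (each non-empty) and, for each split, find the best tour for each vehicle:
  {K1} + {R6, P9, P2}: 8 + 38 = 46
  {R6} + {K1, P9, P2}: 26 + 24 = 50
  {K1, R6} + {P9, P2}: 26 + 22 = 48
  {P9} + {K1, R6, P2}: 18 + 32 = 50
  {K1, P9} + {R6, P2}: 24 + 32 = 56
  {R6, P9} + {K1, P2}: 38 + 18 = 56
  … (7 splits in total)
Best: vehicle 1 DC → K1 → DC = 8; vehicle 2 DC → R6 → P2 → P9 → DC = 38; combined 46.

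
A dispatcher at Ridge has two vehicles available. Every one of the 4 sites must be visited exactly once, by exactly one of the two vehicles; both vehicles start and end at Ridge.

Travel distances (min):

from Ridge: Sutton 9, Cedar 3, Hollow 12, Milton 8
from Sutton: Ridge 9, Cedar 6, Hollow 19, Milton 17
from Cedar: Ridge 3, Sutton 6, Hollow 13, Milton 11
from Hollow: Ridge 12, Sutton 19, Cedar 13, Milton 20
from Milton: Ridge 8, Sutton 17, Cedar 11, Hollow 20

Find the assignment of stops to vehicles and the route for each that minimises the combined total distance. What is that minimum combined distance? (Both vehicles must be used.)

Check every non-empty split of the stops between the two vehicles; for each half take its own optimal tour:
  {Sutton} + {Cedar, Hollow, Milton}: 18 + 44 = 62
  {Cedar} + {Sutton, Hollow, Milton}: 6 + 56 = 62
  {Sutton, Cedar} + {Hollow, Milton}: 18 + 40 = 58
  {Hollow} + {Sutton, Cedar, Milton}: 24 + 34 = 58
  {Sutton, Hollow} + {Cedar, Milton}: 40 + 22 = 62
  {Cedar, Hollow} + {Sutton, Milton}: 28 + 34 = 62
  … (7 splits in total)
  {Sutton, Cedar, Hollow} + {Milton}: 40 + 16 = 56  ← best
Best: vehicle 1 Ridge → Sutton → Cedar → Hollow → Ridge = 40; vehicle 2 Ridge → Milton → Ridge = 16; combined 56.

Minimum combined distance: 56 min.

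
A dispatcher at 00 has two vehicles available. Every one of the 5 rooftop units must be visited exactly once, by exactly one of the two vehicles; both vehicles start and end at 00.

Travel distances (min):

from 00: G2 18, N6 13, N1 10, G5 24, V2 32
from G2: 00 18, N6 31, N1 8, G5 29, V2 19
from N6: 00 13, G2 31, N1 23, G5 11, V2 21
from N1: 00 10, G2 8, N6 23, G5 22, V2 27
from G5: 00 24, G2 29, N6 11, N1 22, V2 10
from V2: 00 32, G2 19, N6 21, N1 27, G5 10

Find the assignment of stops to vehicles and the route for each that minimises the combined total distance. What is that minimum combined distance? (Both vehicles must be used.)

There are 2^4 − 1 = 15 ways to divide the 5 stops into two non-empty groups. For each, the best each vehicle can do is its own shortest tour through its group:
  {G2} + {N6, N1, G5, V2}: 36 + 71 = 107
  {N6} + {G2, N1, G5, V2}: 26 + 71 = 97
  {G2, N6} + {N1, G5, V2}: 62 + 71 = 133
  {N1} + {G2, N6, G5, V2}: 20 + 71 = 91
  {G2, N1} + {N6, G5, V2}: 36 + 66 = 102
  {N6, N1} + {G2, G5, V2}: 46 + 71 = 117
  … (15 splits in total)
Best: vehicle 1 00 → N1 → 00 = 20; vehicle 2 00 → G2 → V2 → G5 → N6 → 00 = 71; combined 91.

Minimum combined distance: 91 min.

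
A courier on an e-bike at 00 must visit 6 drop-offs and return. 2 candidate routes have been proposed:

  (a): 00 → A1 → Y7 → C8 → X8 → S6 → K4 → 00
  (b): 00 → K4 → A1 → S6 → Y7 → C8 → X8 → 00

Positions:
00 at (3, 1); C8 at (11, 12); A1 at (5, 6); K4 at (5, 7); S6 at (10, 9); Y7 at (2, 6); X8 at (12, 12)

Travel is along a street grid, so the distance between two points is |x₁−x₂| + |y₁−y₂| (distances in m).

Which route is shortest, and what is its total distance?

Shortest is (a), total 46 m.

(a): 7 + 3 + 15 + 1 + 5 + 7 + 8 = 46
(b): 8 + 1 + 8 + 11 + 15 + 1 + 20 = 64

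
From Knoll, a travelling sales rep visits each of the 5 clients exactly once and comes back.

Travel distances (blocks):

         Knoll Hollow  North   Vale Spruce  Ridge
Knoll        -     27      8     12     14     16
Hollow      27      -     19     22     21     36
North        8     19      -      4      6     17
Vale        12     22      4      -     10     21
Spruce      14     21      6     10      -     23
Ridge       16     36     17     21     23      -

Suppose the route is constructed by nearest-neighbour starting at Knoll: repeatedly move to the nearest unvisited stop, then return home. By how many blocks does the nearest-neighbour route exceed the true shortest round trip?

Knoll: North=8, Vale=12, Spruce=14, Ridge=16, Hollow=27 ⇒ North
North: Vale=4, Spruce=6, Ridge=17, Hollow=19 ⇒ Vale
Vale: Spruce=10, Ridge=21, Hollow=22 ⇒ Spruce
Spruce: Hollow=21, Ridge=23 ⇒ Hollow
Hollow: Ridge=36 ⇒ Ridge
NN route Knoll → North → Vale → Spruce → Hollow → Ridge → Knoll costs 95.
Optimal: Knoll → North → Vale → Hollow → Spruce → Ridge → Knoll costs 94 (by enumerating all 60 distinct tours).
Excess = 95 − 94 = 1.

The nearest-neighbour route is 1 blocks longer than optimal.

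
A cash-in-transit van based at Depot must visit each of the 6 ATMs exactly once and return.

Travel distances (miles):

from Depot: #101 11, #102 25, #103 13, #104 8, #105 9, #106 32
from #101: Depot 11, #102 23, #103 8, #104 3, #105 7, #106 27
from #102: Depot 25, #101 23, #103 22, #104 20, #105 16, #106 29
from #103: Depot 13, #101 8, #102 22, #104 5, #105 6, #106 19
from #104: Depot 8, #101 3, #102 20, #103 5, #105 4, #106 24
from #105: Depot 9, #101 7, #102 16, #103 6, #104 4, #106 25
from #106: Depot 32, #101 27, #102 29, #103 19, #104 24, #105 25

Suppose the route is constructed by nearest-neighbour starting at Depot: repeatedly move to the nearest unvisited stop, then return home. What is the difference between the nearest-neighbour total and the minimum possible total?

Depot: #104=8, #105=9, #101=11, #103=13, #102=25, #106=32 ⇒ #104
#104: #101=3, #105=4, #103=5, #102=20, #106=24 ⇒ #101
#101: #105=7, #103=8, #102=23, #106=27 ⇒ #105
#105: #103=6, #102=16, #106=25 ⇒ #103
#103: #106=19, #102=22 ⇒ #106
#106: #102=29 ⇒ #102
NN route Depot → #104 → #101 → #105 → #103 → #106 → #102 → Depot costs 97.
Optimal: Depot → #101 → #104 → #103 → #106 → #102 → #105 → Depot costs 92 (by enumerating all 360 distinct tours).
Excess = 97 − 92 = 5.

Excess over optimum: 5 miles.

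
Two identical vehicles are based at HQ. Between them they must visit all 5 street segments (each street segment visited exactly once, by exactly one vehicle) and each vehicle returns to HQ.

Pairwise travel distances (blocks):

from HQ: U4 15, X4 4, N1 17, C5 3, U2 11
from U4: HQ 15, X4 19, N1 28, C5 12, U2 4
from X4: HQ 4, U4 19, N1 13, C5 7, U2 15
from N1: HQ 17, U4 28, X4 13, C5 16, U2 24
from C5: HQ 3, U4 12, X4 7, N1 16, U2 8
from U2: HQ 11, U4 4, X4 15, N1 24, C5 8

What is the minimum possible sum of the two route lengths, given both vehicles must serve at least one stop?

Check every non-empty split of the stops between the two vehicles; for each half take its own optimal tour:
  {U4} + {X4, N1, C5, U2}: 30 + 52 = 82
  {X4} + {U4, N1, C5, U2}: 8 + 60 = 68
  {U4, X4} + {N1, C5, U2}: 38 + 52 = 90
  {N1} + {U4, X4, C5, U2}: 34 + 38 = 72
  {U4, N1} + {X4, C5, U2}: 60 + 30 = 90
  {X4, N1} + {U4, C5, U2}: 34 + 30 = 64
  … (15 splits in total)
Best: vehicle 1 HQ → X4 → N1 → HQ = 34; vehicle 2 HQ → U4 → U2 → C5 → HQ = 30; combined 64.

Minimum combined distance: 64 blocks.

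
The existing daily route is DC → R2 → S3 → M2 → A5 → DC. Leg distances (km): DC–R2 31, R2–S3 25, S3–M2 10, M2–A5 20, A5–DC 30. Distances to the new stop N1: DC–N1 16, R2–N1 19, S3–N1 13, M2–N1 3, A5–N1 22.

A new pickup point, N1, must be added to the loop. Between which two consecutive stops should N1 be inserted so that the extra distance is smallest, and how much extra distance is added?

+4 km — insert N1 between DC and R2.

Insertion cost between consecutive stops i–j is d(i,N1) + d(N1,j) − d(i,j):
  between DC and R2: 16 + 19 − 31 = 4
  between R2 and S3: 19 + 13 − 25 = 7
  between S3 and M2: 13 + 3 − 10 = 6
  between M2 and A5: 3 + 22 − 20 = 5
  between A5 and DC: 22 + 16 − 30 = 8
Cheapest insertion is between DC and R2, adding 4.
New total = 116 + 4 = 120.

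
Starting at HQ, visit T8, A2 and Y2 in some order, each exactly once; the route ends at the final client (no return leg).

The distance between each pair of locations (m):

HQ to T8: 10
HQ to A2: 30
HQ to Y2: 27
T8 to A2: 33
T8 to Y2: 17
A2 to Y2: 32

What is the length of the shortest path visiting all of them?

There are 3! = 6 possible orderings.
HQ→T8→A2→Y2: 10+33+32 = 75
HQ→T8→Y2→A2: 10+17+32 = 59
HQ→A2→T8→Y2: 30+33+17 = 80
HQ→A2→Y2→T8: 30+32+17 = 79
HQ→Y2→T8→A2: 27+17+33 = 77
HQ→Y2→A2→T8: 27+32+33 = 92
The minimum is 59.
One shortest path: HQ → T8 → Y2 → A2.

Shortest open route: 59 m.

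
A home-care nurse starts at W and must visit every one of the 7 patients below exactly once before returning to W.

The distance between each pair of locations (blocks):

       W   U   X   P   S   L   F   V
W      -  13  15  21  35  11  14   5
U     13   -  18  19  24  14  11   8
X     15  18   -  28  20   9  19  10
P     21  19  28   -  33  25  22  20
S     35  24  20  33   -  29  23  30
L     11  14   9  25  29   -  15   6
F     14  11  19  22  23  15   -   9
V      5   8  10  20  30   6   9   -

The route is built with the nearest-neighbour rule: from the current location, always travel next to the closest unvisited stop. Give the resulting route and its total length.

W → [V:5 / L:11 / U:13 / F:14 / X:15 / P:21 / S:35] → V (5)
V → [L:6 / U:8 / F:9 / X:10 / P:20 / S:30] → L (6)
L → [X:9 / U:14 / F:15 / P:25 / S:29] → X (9)
X → [U:18 / F:19 / S:20 / P:28] → U (18)
U → [F:11 / P:19 / S:24] → F (11)
F → [P:22 / S:23] → P (22)
P → [S:33] → S (33)
Return S→W: 35.
Total = 5 + 6 + 9 + 18 + 11 + 22 + 33 + 35 = 139.

Total distance 139 blocks via the nearest-neighbour route W → V → L → X → U → F → P → S → W.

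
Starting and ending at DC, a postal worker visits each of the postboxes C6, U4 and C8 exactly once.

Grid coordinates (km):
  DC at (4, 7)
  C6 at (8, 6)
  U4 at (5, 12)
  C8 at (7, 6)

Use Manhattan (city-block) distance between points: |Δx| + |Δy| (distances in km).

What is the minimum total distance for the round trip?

Shortest round trip = 20 km.

DC→C6→U4→C8→DC: 5+9+8+4 = 26
DC→C6→C8→U4→DC: 5+1+8+6 = 20
DC→U4→C6→C8→DC: 6+9+1+4 = 20
The minimum is 20.
One optimal route: DC → C6 → C8 → U4 → DC (or its reverse).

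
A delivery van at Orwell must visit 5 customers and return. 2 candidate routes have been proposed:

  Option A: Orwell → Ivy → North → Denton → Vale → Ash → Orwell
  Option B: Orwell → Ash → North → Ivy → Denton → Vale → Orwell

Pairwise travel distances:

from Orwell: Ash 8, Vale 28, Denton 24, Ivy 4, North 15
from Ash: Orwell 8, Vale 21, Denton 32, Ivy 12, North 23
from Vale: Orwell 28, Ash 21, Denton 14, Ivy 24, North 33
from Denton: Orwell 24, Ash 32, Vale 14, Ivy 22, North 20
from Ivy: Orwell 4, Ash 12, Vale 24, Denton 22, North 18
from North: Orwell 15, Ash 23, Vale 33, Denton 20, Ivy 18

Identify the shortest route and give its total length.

Option A: 4 + 18 + 20 + 14 + 21 + 8 = 85
Option B: 8 + 23 + 18 + 22 + 14 + 28 = 113

Shortest is Option A, total 85.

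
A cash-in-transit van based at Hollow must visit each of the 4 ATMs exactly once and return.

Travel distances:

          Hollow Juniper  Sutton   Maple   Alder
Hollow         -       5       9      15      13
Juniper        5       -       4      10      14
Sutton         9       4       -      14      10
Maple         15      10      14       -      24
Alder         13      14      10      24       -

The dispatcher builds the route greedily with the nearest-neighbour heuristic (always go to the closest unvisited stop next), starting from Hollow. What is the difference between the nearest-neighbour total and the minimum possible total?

Hollow: Juniper=5, Sutton=9, Alder=13, Maple=15 ⇒ Juniper
Juniper: Sutton=4, Maple=10, Alder=14 ⇒ Sutton
Sutton: Alder=10, Maple=14 ⇒ Alder
Alder: Maple=24 ⇒ Maple
NN route Hollow → Juniper → Sutton → Alder → Maple → Hollow costs 58.
Optimal: Hollow → Juniper → Maple → Sutton → Alder → Hollow costs 52 (by enumerating all 12 distinct tours).
Excess = 58 − 52 = 6.

The nearest-neighbour route is 6 longer than optimal.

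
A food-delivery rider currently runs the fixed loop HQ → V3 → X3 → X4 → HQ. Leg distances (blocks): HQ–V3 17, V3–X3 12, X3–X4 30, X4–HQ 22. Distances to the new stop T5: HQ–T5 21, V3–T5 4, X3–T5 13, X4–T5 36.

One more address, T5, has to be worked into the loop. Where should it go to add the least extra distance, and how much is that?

Adding 5 blocks by placing T5 on the V3–X3 leg.

Insertion cost between consecutive stops i–j is d(i,T5) + d(T5,j) − d(i,j):
  between HQ and V3: 21 + 4 − 17 = 8
  between V3 and X3: 4 + 13 − 12 = 5
  between X3 and X4: 13 + 36 − 30 = 19
  between X4 and HQ: 36 + 21 − 22 = 35
Cheapest insertion is between V3 and X3, adding 5.
New total = 81 + 5 = 86.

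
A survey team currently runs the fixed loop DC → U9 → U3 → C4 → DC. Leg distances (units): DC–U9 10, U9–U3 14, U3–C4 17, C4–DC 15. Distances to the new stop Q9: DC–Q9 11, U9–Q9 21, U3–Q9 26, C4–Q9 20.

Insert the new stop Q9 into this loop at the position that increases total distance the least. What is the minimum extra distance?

+16 — insert Q9 between C4 and DC.

Insertion cost between consecutive stops i–j is d(i,Q9) + d(Q9,j) − d(i,j):
  between DC and U9: 11 + 21 − 10 = 22
  between U9 and U3: 21 + 26 − 14 = 33
  between U3 and C4: 26 + 20 − 17 = 29
  between C4 and DC: 20 + 11 − 15 = 16
Cheapest insertion is between C4 and DC, adding 16.
New total = 56 + 16 = 72.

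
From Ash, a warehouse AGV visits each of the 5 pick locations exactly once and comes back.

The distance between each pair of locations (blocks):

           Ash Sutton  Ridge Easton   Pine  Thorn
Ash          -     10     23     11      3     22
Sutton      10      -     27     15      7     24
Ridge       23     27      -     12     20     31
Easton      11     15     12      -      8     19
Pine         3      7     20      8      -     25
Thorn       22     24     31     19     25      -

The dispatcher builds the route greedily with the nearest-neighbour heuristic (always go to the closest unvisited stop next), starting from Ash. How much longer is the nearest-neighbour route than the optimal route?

The nearest-neighbour route is 2 blocks longer than optimal.

From Ash: Pine=3, Sutton=10, Easton=11, Thorn=22, Ridge=23 → choose Pine (3).
From Pine: Sutton=7, Easton=8, Ridge=20, Thorn=25 → choose Sutton (7).
From Sutton: Easton=15, Thorn=24, Ridge=27 → choose Easton (15).
From Easton: Ridge=12, Thorn=19 → choose Ridge (12).
From Ridge: Thorn=31 → choose Thorn (31).
NN route Ash → Pine → Sutton → Easton → Ridge → Thorn → Ash costs 90.
Optimal: Ash → Sutton → Thorn → Ridge → Easton → Pine → Ash costs 88 (by enumerating all 60 distinct tours).
Excess = 90 − 88 = 2.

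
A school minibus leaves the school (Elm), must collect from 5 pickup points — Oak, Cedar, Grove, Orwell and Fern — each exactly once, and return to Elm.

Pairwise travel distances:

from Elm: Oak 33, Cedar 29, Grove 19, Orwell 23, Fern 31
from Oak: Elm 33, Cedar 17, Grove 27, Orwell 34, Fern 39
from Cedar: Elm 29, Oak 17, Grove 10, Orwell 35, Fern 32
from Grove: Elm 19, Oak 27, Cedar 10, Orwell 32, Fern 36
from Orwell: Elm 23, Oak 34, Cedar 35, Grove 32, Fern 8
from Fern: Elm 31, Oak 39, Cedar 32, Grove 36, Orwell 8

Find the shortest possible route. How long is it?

116 — the shortest possible round trip.

Elm - Oak - Cedar - Grove - Orwell - Fern - Elm: 33+17+10+32+8+31 = 131
Elm - Oak - Cedar - Grove - Fern - Orwell - Elm: 33+17+10+36+8+23 = 127
Elm - Oak - Cedar - Orwell - Grove - Fern - Elm: 33+17+35+32+36+31 = 184
Elm - Oak - Cedar - Orwell - Fern - Grove - Elm: 33+17+35+8+36+19 = 148
Elm - Oak - Cedar - Fern - Grove - Orwell - Elm: 33+17+32+36+32+23 = 173
Elm - Oak - Cedar - Fern - Orwell - Grove - Elm: 33+17+32+8+32+19 = 141
Elm - Oak - Grove - Cedar - Orwell - Fern - Elm: 33+27+10+35+8+31 = 144
Elm - Oak - Grove - Cedar - Fern - Orwell - Elm: 33+27+10+32+8+23 = 133
Elm - Oak - Grove - Orwell - Cedar - Fern - Elm: 33+27+32+35+32+31 = 190
Elm - Oak - Grove - Orwell - Fern - Cedar - Elm: 33+27+32+8+32+29 = 161
Elm - Oak - Grove - Fern - Cedar - Orwell - Elm: 33+27+36+32+35+23 = 186
Elm - Oak - Grove - Fern - Orwell - Cedar - Elm: 33+27+36+8+35+29 = 168
Elm - Oak - Orwell - Cedar - Grove - Fern - Elm: 33+34+35+10+36+31 = 179
Elm - Oak - Orwell - Cedar - Fern - Grove - Elm: 33+34+35+32+36+19 = 189
… (46 more)
Elm - Grove - Cedar - Oak - Fern - Orwell - Elm: 19+10+17+39+8+23 = 116  ← best
The minimum is 116.
One optimal route: Elm → Grove → Cedar → Oak → Fern → Orwell → Elm (or its reverse).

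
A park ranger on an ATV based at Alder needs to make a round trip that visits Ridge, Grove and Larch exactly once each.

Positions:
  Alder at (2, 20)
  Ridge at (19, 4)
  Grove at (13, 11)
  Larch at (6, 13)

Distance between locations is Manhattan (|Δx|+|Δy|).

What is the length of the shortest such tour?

With 3 stops there are 3!/2 = 3 distinct round trips (a route and its reverse cost the same).
Alder - Ridge - Grove - Larch - Alder: 33+13+9+11 = 66
Alder - Ridge - Larch - Grove - Alder: 33+22+9+20 = 84
Alder - Grove - Ridge - Larch - Alder: 20+13+22+11 = 66
The minimum is 66.
One optimal route: Alder → Ridge → Grove → Larch → Alder (or its reverse).

Shortest round trip = 66.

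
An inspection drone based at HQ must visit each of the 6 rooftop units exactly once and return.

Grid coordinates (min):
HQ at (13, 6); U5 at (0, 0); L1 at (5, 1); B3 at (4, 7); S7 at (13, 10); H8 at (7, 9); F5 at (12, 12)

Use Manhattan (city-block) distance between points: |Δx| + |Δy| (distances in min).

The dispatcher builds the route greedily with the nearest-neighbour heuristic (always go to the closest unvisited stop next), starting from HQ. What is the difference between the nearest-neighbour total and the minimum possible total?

Excess over optimum: 2 min.

From HQ: S7=4, F5=7, H8=9, B3=10, L1=13, U5=19 → choose S7 (4).
From S7: F5=3, H8=7, B3=12, L1=17, U5=23 → choose F5 (3).
From F5: H8=8, B3=13, L1=18, U5=24 → choose H8 (8).
From H8: B3=5, L1=10, U5=16 → choose B3 (5).
From B3: L1=7, U5=11 → choose L1 (7).
From L1: U5=6 → choose U5 (6).
NN route HQ → S7 → F5 → H8 → B3 → L1 → U5 → HQ costs 52.
Optimal: HQ → L1 → U5 → B3 → H8 → F5 → S7 → HQ costs 50 (by enumerating all 360 distinct tours).
Excess = 52 − 50 = 2.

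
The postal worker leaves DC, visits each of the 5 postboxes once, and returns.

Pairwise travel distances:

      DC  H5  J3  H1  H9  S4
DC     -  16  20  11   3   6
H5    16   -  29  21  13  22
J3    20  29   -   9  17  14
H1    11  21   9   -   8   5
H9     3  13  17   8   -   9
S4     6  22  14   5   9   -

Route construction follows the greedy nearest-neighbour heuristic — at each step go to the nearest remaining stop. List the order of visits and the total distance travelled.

75 along DC → H9 → H1 → S4 → J3 → H5 → DC.

DC → [H9:3 / S4:6 / H1:11 / H5:16 / J3:20] → H9 (3)
H9 → [H1:8 / S4:9 / H5:13 / J3:17] → H1 (8)
H1 → [S4:5 / J3:9 / H5:21] → S4 (5)
S4 → [J3:14 / H5:22] → J3 (14)
J3 → [H5:29] → H5 (29)
Return H5→DC: 16.
Total = 3 + 8 + 5 + 14 + 29 + 16 = 75.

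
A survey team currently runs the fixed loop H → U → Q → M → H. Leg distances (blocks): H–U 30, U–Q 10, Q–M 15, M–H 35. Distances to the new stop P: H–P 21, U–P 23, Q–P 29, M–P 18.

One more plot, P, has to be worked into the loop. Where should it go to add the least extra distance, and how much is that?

Adding 4 blocks by placing P on the M–H leg.

Insertion cost between consecutive stops i–j is d(i,P) + d(P,j) − d(i,j):
  between H and U: 21 + 23 − 30 = 14
  between U and Q: 23 + 29 − 10 = 42
  between Q and M: 29 + 18 − 15 = 32
  between M and H: 18 + 21 − 35 = 4
Cheapest insertion is between M and H, adding 4.
New total = 90 + 4 = 94.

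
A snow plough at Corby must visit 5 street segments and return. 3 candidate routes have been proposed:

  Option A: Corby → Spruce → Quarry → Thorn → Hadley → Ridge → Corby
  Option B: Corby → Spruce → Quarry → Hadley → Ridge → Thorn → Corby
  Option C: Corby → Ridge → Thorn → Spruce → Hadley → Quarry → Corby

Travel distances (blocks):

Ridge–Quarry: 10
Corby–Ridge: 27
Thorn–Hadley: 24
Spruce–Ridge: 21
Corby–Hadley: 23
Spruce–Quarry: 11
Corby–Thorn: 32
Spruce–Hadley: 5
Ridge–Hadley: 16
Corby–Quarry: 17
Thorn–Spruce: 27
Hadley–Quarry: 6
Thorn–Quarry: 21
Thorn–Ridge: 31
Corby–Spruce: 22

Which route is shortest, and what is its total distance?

113 blocks — Option C is the shortest.

Option A: 22 + 11 + 21 + 24 + 16 + 27 = 121
Option B: 22 + 11 + 6 + 16 + 31 + 32 = 118
Option C: 27 + 31 + 27 + 5 + 6 + 17 = 113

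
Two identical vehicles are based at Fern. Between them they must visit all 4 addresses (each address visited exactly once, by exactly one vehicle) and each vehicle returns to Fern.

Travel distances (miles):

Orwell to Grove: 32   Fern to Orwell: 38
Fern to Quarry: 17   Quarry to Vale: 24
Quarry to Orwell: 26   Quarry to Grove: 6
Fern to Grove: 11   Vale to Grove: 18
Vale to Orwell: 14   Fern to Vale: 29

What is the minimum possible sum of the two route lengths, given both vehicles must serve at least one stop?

Minimum combined distance: 108 miles.

Check every non-empty split of the stops between the two vehicles; for each half take its own optimal tour:
  {Quarry} + {Vale, Orwell, Grove}: 34 + 81 = 115
  {Vale} + {Quarry, Orwell, Grove}: 58 + 81 = 139
  {Quarry, Vale} + {Orwell, Grove}: 70 + 81 = 151
  {Orwell} + {Quarry, Vale, Grove}: 76 + 70 = 146
  {Quarry, Orwell} + {Vale, Grove}: 81 + 58 = 139
  {Vale, Orwell} + {Quarry, Grove}: 81 + 34 = 115
  … (7 splits in total)
  {Quarry, Vale, Orwell} + {Grove}: 86 + 22 = 108  ← best
Best: vehicle 1 Fern → Quarry → Orwell → Vale → Fern = 86; vehicle 2 Fern → Grove → Fern = 22; combined 108.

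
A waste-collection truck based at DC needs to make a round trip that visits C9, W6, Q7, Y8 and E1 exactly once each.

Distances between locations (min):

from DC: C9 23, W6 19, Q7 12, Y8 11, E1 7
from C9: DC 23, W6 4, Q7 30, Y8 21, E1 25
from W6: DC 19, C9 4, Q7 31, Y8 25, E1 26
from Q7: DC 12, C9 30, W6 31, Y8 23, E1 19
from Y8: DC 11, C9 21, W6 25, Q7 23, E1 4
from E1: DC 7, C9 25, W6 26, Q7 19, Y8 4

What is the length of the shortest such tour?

Minimum total distance: 79 min.

There are 60 distinct closed tours to check (reversals are equivalent).
DC→C9→W6→Q7→Y8→E1→DC: 23+4+31+23+4+7 = 92
DC→C9→W6→Q7→E1→Y8→DC: 23+4+31+19+4+11 = 92
DC→C9→W6→Y8→Q7→E1→DC: 23+4+25+23+19+7 = 101
DC→C9→W6→Y8→E1→Q7→DC: 23+4+25+4+19+12 = 87
DC→C9→W6→E1→Q7→Y8→DC: 23+4+26+19+23+11 = 106
DC→C9→W6→E1→Y8→Q7→DC: 23+4+26+4+23+12 = 92
DC→C9→Q7→W6→Y8→E1→DC: 23+30+31+25+4+7 = 120
DC→C9→Q7→W6→E1→Y8→DC: 23+30+31+26+4+11 = 125
DC→C9→Q7→Y8→W6→E1→DC: 23+30+23+25+26+7 = 134
DC→C9→Q7→Y8→E1→W6→DC: 23+30+23+4+26+19 = 125
DC→C9→Q7→E1→W6→Y8→DC: 23+30+19+26+25+11 = 134
DC→C9→Q7→E1→Y8→W6→DC: 23+30+19+4+25+19 = 120
DC→C9→Y8→W6→Q7→E1→DC: 23+21+25+31+19+7 = 126
DC→C9→Y8→W6→E1→Q7→DC: 23+21+25+26+19+12 = 126
… (46 more)
DC→W6→C9→Y8→E1→Q7→DC: 19+4+21+4+19+12 = 79  ← best
The minimum is 79.
One optimal route: DC → W6 → C9 → Y8 → E1 → Q7 → DC (or its reverse).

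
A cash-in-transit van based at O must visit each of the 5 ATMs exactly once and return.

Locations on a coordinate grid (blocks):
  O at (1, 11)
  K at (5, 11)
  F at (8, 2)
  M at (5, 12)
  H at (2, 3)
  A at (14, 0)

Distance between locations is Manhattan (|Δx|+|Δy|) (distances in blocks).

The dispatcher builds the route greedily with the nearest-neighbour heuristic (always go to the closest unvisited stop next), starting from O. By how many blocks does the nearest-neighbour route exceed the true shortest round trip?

From O: K=4, M=5, H=9, F=16, A=24 → choose K (4).
From K: M=1, H=11, F=12, A=20 → choose M (1).
From M: H=12, F=13, A=21 → choose H (12).
From H: F=7, A=15 → choose F (7).
From F: A=8 → choose A (8).
NN route O → K → M → H → F → A → O costs 56.
Optimal: O → K → M → F → A → H → O costs 50 (by enumerating all 60 distinct tours).
Excess = 56 − 50 = 6.

Excess over optimum: 6 blocks.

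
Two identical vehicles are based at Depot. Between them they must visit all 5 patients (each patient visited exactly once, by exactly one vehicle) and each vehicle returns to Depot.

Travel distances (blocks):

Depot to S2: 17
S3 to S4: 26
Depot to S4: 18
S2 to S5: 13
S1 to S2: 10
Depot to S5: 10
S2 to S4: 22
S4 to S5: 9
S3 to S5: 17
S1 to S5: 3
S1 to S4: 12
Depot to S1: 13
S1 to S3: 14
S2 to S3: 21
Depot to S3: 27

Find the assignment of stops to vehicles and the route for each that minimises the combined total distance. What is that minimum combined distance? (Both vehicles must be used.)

Minimum combined distance: 101 blocks.

Try each way of splitting the stops between the two vehicles (each non-empty) and, for each split, find the best tour for each vehicle:
  {S1} + {S2, S3, S4, S5}: 26 + 82 = 108
  {S2} + {S1, S3, S4, S5}: 34 + 71 = 105
  {S1, S2} + {S3, S4, S5}: 40 + 71 = 111
  {S3} + {S1, S2, S4, S5}: 54 + 57 = 111
  {S1, S3} + {S2, S4, S5}: 54 + 57 = 111
  {S2, S3} + {S1, S4, S5}: 65 + 43 = 108
  … (15 splits in total)
  {S4} + {S1, S2, S3, S5}: 36 + 65 = 101  ← best
Best: vehicle 1 Depot → S4 → Depot = 36; vehicle 2 Depot → S2 → S3 → S1 → S5 → Depot = 65; combined 101.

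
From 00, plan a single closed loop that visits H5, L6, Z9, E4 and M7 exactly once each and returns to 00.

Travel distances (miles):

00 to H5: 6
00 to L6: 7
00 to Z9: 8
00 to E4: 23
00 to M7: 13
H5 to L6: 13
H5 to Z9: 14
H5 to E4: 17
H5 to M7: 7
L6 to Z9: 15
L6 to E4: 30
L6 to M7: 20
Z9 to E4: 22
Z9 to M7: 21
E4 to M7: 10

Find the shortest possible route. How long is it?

Minimum total distance: 67 miles.

00 - H5 - L6 - Z9 - E4 - M7 - 00: 6+13+15+22+10+13 = 79
00 - H5 - L6 - Z9 - M7 - E4 - 00: 6+13+15+21+10+23 = 88
00 - H5 - L6 - E4 - Z9 - M7 - 00: 6+13+30+22+21+13 = 105
00 - H5 - L6 - E4 - M7 - Z9 - 00: 6+13+30+10+21+8 = 88
00 - H5 - L6 - M7 - Z9 - E4 - 00: 6+13+20+21+22+23 = 105
00 - H5 - L6 - M7 - E4 - Z9 - 00: 6+13+20+10+22+8 = 79
00 - H5 - Z9 - L6 - E4 - M7 - 00: 6+14+15+30+10+13 = 88
00 - H5 - Z9 - L6 - M7 - E4 - 00: 6+14+15+20+10+23 = 88
00 - H5 - Z9 - E4 - L6 - M7 - 00: 6+14+22+30+20+13 = 105
00 - H5 - Z9 - E4 - M7 - L6 - 00: 6+14+22+10+20+7 = 79
00 - H5 - Z9 - M7 - L6 - E4 - 00: 6+14+21+20+30+23 = 114
00 - H5 - Z9 - M7 - E4 - L6 - 00: 6+14+21+10+30+7 = 88
00 - H5 - E4 - L6 - Z9 - M7 - 00: 6+17+30+15+21+13 = 102
00 - H5 - E4 - L6 - M7 - Z9 - 00: 6+17+30+20+21+8 = 102
… (46 more)
00 - H5 - M7 - E4 - Z9 - L6 - 00: 6+7+10+22+15+7 = 67  ← best
The minimum is 67.
One optimal route: 00 → H5 → M7 → E4 → Z9 → L6 → 00 (or its reverse).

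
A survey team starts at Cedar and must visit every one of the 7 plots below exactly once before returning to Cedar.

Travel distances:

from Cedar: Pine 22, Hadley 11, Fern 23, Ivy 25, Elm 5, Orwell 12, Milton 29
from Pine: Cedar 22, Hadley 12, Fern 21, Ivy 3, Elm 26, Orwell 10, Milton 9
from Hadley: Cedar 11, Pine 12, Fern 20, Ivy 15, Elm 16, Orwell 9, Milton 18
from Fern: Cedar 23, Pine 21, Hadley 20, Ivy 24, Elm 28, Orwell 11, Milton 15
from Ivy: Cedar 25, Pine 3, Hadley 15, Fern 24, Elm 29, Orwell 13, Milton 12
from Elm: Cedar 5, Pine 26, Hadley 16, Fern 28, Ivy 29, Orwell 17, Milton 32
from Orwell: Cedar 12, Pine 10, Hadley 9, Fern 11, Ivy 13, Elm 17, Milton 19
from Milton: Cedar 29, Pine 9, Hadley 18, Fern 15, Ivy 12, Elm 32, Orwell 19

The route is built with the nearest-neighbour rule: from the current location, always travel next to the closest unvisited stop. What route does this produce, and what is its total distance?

At Cedar the remaining stops are Elm 5, Hadley 11, Orwell 12, Pine 22, Fern 23, Ivy 25, Milton 29; go to Elm.
At Elm the remaining stops are Hadley 16, Orwell 17, Pine 26, Fern 28, Ivy 29, Milton 32; go to Hadley.
At Hadley the remaining stops are Orwell 9, Pine 12, Ivy 15, Milton 18, Fern 20; go to Orwell.
At Orwell the remaining stops are Pine 10, Fern 11, Ivy 13, Milton 19; go to Pine.
At Pine the remaining stops are Ivy 3, Milton 9, Fern 21; go to Ivy.
At Ivy the remaining stops are Milton 12, Fern 24; go to Milton.
At Milton the remaining stops are Fern 15; go to Fern.
Return Fern→Cedar: 23.
Total = 5 + 16 + 9 + 10 + 3 + 12 + 15 + 23 = 93.

Total distance 93 via the nearest-neighbour route Cedar → Elm → Hadley → Orwell → Pine → Ivy → Milton → Fern → Cedar.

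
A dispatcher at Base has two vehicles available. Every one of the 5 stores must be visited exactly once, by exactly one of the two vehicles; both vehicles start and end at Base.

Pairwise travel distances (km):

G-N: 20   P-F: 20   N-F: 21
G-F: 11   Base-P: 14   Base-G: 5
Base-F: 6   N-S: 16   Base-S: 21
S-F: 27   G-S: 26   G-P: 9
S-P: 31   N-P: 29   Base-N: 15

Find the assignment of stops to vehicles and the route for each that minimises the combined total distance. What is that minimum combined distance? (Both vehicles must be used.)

Check every non-empty split of the stops between the two vehicles; for each half take its own optimal tour:
  {G} + {N, S, P, F}: 10 + 88 = 98
  {N} + {G, S, P, F}: 30 + 78 = 108
  {G, N} + {S, P, F}: 40 + 78 = 118
  {S} + {G, N, P, F}: 42 + 70 = 112
  {G, S} + {N, P, F}: 52 + 70 = 122
  {N, S} + {G, P, F}: 52 + 40 = 92
  … (15 splits in total)
  {G, N, S, P} + {F}: 76 + 12 = 88  ← best
Best: vehicle 1 Base → G → P → S → N → Base = 76; vehicle 2 Base → F → Base = 12; combined 88.

88 km — the smallest possible combined total.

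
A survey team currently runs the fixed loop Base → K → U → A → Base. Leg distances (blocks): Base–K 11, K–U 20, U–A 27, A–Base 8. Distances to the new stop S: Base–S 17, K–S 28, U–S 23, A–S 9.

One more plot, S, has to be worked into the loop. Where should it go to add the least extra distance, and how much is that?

+5 blocks — insert S between U and A.

Insertion cost between consecutive stops i–j is d(i,S) + d(S,j) − d(i,j):
  between Base and K: 17 + 28 − 11 = 34
  between K and U: 28 + 23 − 20 = 31
  between U and A: 23 + 9 − 27 = 5
  between A and Base: 9 + 17 − 8 = 18
Cheapest insertion is between U and A, adding 5.
New total = 66 + 5 = 71.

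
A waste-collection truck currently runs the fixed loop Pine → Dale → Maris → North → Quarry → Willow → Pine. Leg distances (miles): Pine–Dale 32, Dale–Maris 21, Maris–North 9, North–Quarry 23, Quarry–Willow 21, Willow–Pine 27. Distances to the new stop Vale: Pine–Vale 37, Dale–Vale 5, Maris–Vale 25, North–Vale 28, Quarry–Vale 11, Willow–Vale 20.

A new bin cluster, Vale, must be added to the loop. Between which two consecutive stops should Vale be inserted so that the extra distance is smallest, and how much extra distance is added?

Insertion cost between consecutive stops i–j is d(i,Vale) + d(Vale,j) − d(i,j):
  between Pine and Dale: 37 + 5 − 32 = 10
  between Dale and Maris: 5 + 25 − 21 = 9
  between Maris and North: 25 + 28 − 9 = 44
  between North and Quarry: 28 + 11 − 23 = 16
  between Quarry and Willow: 11 + 20 − 21 = 10
  between Willow and Pine: 20 + 37 − 27 = 30
Cheapest insertion is between Dale and Maris, adding 9.
New total = 133 + 9 = 142.

+9 miles — insert Vale between Dale and Maris.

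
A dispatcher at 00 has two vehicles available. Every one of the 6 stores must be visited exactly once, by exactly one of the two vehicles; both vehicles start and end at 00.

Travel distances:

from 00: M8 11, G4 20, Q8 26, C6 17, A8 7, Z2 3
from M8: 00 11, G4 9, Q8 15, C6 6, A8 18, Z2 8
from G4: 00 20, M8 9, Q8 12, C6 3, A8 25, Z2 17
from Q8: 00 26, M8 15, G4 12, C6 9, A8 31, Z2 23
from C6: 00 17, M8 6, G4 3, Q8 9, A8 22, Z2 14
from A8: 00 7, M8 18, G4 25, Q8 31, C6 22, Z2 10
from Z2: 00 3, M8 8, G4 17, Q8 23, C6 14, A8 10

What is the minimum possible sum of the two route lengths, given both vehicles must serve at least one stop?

Minimum combined distance: 72.

There are 2^5 − 1 = 31 ways to divide the 6 stops into two non-empty groups. For each, the best each vehicle can do is its own shortest tour through its group:
  {M8} + {G4, Q8, C6, A8, Z2}: 22 + 70 = 92
  {G4} + {M8, Q8, C6, A8, Z2}: 40 + 64 = 104
  {M8, G4} + {Q8, C6, A8, Z2}: 40 + 64 = 104
  {Q8} + {M8, G4, C6, A8, Z2}: 52 + 52 = 104
  {M8, Q8} + {G4, C6, A8, Z2}: 52 + 52 = 104
  {G4, Q8} + {M8, C6, A8, Z2}: 58 + 46 = 104
  … (31 splits in total)
  {A8} + {M8, G4, Q8, C6, Z2}: 14 + 58 = 72  ← best
Best: vehicle 1 00 → A8 → 00 = 14; vehicle 2 00 → M8 → G4 → Q8 → C6 → Z2 → 00 = 58; combined 72.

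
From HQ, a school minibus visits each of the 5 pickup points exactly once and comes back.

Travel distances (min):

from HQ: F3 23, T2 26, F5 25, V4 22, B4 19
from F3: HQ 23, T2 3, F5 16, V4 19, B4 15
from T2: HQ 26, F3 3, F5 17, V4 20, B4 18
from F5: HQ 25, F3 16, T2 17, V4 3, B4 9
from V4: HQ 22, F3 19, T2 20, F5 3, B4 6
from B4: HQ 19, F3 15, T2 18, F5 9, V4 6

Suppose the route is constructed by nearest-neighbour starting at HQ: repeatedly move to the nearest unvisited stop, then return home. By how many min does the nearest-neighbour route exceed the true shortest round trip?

Excess over optimum: 2 min.

From HQ: B4=19, V4=22, F3=23, F5=25, T2=26 → choose B4 (19).
From B4: V4=6, F5=9, F3=15, T2=18 → choose V4 (6).
From V4: F5=3, F3=19, T2=20 → choose F5 (3).
From F5: F3=16, T2=17 → choose F3 (16).
From F3: T2=3 → choose T2 (3).
NN route HQ → B4 → V4 → F5 → F3 → T2 → HQ costs 73.
Optimal: HQ → F3 → T2 → F5 → V4 → B4 → HQ costs 71 (by enumerating all 60 distinct tours).
Excess = 73 − 71 = 2.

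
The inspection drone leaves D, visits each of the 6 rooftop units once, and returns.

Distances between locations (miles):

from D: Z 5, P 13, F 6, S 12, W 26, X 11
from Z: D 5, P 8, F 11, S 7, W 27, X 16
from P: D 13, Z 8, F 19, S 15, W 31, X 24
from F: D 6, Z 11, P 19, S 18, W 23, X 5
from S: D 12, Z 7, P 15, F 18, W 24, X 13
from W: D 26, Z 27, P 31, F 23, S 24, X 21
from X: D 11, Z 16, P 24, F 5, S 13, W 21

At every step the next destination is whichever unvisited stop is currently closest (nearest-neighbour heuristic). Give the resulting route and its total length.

Total distance 106 miles via the nearest-neighbour route D → Z → S → X → F → P → W → D.

D → [Z:5 / F:6 / X:11 / S:12 / P:13 / W:26] → Z (5)
Z → [S:7 / P:8 / F:11 / X:16 / W:27] → S (7)
S → [X:13 / P:15 / F:18 / W:24] → X (13)
X → [F:5 / W:21 / P:24] → F (5)
F → [P:19 / W:23] → P (19)
P → [W:31] → W (31)
Return W→D: 26.
Total = 5 + 7 + 13 + 5 + 19 + 31 + 26 = 106.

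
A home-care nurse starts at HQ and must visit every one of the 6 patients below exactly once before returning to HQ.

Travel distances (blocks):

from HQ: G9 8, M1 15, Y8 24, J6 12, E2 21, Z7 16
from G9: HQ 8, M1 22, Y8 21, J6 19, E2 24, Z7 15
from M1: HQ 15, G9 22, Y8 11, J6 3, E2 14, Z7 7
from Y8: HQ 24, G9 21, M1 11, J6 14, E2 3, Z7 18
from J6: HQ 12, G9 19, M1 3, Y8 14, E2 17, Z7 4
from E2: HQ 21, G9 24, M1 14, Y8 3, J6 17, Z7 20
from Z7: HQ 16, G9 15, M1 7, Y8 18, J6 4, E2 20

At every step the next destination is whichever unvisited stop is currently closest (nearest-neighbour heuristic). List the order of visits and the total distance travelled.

From HQ: distances to unvisited — G9=8, J6=12, M1=15, Z7=16, E2=21, Y8=24. Nearest is G9 (8).
From G9: distances to unvisited — Z7=15, J6=19, Y8=21, M1=22, E2=24. Nearest is Z7 (15).
From Z7: distances to unvisited — J6=4, M1=7, Y8=18, E2=20. Nearest is J6 (4).
From J6: distances to unvisited — M1=3, Y8=14, E2=17. Nearest is M1 (3).
From M1: distances to unvisited — Y8=11, E2=14. Nearest is Y8 (11).
From Y8: distances to unvisited — E2=3. Nearest is E2 (3).
Return E2→HQ: 21.
Total = 8 + 15 + 4 + 3 + 11 + 3 + 21 = 65.

Nearest-neighbour total = 65 blocks; route HQ → G9 → Z7 → J6 → M1 → Y8 → E2 → HQ.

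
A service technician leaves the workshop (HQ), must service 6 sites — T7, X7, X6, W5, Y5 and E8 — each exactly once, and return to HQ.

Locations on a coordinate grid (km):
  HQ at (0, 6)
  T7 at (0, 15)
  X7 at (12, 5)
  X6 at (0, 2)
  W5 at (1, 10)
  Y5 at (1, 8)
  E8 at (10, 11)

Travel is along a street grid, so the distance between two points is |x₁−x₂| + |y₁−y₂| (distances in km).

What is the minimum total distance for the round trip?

52 km — the shortest possible round trip.

There are 360 distinct closed tours to check (reversals are equivalent).
HQ-T7-X7-X6-W5-Y5-E8-HQ: 9+22+15+9+2+12+15 = 84
HQ-T7-X7-X6-W5-E8-Y5-HQ: 9+22+15+9+10+12+3 = 80
HQ-T7-X7-X6-Y5-W5-E8-HQ: 9+22+15+7+2+10+15 = 80
HQ-T7-X7-X6-Y5-E8-W5-HQ: 9+22+15+7+12+10+5 = 80
HQ-T7-X7-X6-E8-W5-Y5-HQ: 9+22+15+19+10+2+3 = 80
HQ-T7-X7-X6-E8-Y5-W5-HQ: 9+22+15+19+12+2+5 = 84
HQ-T7-X7-W5-X6-Y5-E8-HQ: 9+22+16+9+7+12+15 = 90
HQ-T7-X7-W5-X6-E8-Y5-HQ: 9+22+16+9+19+12+3 = 90
… (352 more)
HQ-X6-X7-E8-T7-W5-Y5-HQ: 4+15+8+14+6+2+3 = 52  ← best
The minimum is 52.
One optimal route: HQ → X6 → X7 → E8 → T7 → W5 → Y5 → HQ (or its reverse).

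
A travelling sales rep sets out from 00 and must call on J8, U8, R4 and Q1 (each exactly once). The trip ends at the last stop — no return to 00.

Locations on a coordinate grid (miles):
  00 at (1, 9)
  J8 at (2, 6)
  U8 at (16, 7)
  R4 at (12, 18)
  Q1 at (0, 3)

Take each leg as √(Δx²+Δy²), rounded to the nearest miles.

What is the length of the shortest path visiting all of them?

Shortest open route: 35 miles.

There are 4! = 24 possible orderings.
00 → J8 → U8 → R4 → Q1: 3+14+12+19 = 48
00 → J8 → U8 → Q1 → R4: 3+14+16+19 = 52
00 → J8 → R4 → U8 → Q1: 3+16+12+16 = 47
00 → J8 → R4 → Q1 → U8: 3+16+19+16 = 54
00 → J8 → Q1 → U8 → R4: 3+4+16+12 = 35
00 → J8 → Q1 → R4 → U8: 3+4+19+12 = 38
00 → U8 → J8 → R4 → Q1: 15+14+16+19 = 64
00 → U8 → J8 → Q1 → R4: 15+14+4+19 = 52
00 → U8 → R4 → J8 → Q1: 15+12+16+4 = 47
00 → U8 → R4 → Q1 → J8: 15+12+19+4 = 50
00 → U8 → Q1 → J8 → R4: 15+16+4+16 = 51
00 → U8 → Q1 → R4 → J8: 15+16+19+16 = 66
00 → R4 → J8 → U8 → Q1: 14+16+14+16 = 60
00 → R4 → J8 → Q1 → U8: 14+16+4+16 = 50
… (10 more)
The minimum is 35.
One shortest path: 00 → J8 → Q1 → U8 → R4.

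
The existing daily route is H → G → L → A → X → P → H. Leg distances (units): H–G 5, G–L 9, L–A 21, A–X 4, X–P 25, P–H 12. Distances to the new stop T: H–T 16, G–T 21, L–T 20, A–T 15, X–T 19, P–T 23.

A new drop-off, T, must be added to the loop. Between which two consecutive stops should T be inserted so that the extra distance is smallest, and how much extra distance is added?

Insertion cost between consecutive stops i–j is d(i,T) + d(T,j) − d(i,j):
  between H and G: 16 + 21 − 5 = 32
  between G and L: 21 + 20 − 9 = 32
  between L and A: 20 + 15 − 21 = 14
  between A and X: 15 + 19 − 4 = 30
  between X and P: 19 + 23 − 25 = 17
  between P and H: 23 + 16 − 12 = 27
Cheapest insertion is between L and A, adding 14.
New total = 76 + 14 = 90.

+14 — insert T between L and A.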